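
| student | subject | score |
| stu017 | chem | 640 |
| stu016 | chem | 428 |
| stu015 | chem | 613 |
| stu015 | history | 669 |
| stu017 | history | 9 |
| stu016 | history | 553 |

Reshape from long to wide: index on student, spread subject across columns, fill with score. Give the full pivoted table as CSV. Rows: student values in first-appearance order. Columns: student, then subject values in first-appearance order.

Columns: student plus the 2 distinct subject values (chem, history).
For example, row stu017 column chem takes score=640 from the long row (stu017, chem).

student,chem,history
stu017,640,9
stu016,428,553
stu015,613,669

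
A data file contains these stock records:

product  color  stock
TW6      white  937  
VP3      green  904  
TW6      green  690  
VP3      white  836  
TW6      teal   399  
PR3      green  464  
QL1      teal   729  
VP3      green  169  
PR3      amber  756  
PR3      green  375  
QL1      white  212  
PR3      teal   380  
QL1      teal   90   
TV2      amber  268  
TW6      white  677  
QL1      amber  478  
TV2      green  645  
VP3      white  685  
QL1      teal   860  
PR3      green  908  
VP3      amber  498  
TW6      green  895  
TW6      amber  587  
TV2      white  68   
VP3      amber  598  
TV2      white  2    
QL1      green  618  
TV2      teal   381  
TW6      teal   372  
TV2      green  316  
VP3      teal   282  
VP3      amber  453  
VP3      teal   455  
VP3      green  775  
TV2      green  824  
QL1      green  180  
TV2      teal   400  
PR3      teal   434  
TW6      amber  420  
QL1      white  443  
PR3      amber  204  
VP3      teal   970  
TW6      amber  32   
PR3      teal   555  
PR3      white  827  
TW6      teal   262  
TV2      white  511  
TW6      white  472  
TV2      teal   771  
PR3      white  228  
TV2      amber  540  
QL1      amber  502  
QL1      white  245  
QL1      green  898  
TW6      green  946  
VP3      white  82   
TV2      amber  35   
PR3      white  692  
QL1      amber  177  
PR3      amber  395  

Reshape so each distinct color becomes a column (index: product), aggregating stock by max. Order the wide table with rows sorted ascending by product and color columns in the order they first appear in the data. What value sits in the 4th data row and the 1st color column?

937

With rows sorted ascending by product, row 4 is product=TW6. color columns in first-appearance order: white, green, teal, amber; column 1 is white.
Long rows with product=TW6, color=white: max(937, 677, 472) = 937.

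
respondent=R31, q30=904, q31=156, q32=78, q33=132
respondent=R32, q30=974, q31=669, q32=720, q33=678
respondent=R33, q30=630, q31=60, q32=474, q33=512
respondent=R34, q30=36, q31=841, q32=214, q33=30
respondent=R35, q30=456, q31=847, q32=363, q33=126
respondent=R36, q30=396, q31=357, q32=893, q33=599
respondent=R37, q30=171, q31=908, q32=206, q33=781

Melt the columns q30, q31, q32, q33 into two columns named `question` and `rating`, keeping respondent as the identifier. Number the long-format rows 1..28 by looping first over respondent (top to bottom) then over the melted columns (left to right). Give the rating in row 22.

28 rows total (7 × 4). Row 22: index ⌊(22-1)/4⌋ = 5 into respondent → R36; (22-1) mod 4 = 1 into the melted columns → q31.
So row 22 is (R36, q31, 357); rating = 357.

357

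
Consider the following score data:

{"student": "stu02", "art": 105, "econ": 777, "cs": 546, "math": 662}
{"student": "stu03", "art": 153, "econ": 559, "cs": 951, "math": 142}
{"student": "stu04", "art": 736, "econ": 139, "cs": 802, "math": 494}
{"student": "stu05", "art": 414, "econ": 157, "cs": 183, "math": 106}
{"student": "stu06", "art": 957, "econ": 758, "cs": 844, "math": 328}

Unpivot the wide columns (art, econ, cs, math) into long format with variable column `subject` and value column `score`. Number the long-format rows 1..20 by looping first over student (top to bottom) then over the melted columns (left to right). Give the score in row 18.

758

20 rows total (5 × 4). Row 18: index ⌊(18-1)/4⌋ = 4 into student → stu06; (18-1) mod 4 = 1 into the melted columns → econ.
So row 18 is (stu06, econ, 758); score = 758.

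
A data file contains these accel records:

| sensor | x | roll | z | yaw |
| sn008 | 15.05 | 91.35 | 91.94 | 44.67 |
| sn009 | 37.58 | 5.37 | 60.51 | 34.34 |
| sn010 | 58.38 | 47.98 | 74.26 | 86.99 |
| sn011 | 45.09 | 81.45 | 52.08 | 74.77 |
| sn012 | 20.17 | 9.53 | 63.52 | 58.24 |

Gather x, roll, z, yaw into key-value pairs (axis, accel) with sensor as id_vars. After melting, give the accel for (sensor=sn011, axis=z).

Unpivoting turns each (sensor, wide-column) pair into one long row.
The wide cell at row sn011, column z holds 52.08, so the long row (sn011, z) has accel=52.08.

52.08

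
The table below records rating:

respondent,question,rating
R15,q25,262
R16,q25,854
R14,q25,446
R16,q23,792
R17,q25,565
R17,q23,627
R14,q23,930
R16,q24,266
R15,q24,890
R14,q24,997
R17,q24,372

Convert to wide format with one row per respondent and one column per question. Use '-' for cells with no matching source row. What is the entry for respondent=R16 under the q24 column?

266

The long row with respondent=R16, question=q24 has rating=266.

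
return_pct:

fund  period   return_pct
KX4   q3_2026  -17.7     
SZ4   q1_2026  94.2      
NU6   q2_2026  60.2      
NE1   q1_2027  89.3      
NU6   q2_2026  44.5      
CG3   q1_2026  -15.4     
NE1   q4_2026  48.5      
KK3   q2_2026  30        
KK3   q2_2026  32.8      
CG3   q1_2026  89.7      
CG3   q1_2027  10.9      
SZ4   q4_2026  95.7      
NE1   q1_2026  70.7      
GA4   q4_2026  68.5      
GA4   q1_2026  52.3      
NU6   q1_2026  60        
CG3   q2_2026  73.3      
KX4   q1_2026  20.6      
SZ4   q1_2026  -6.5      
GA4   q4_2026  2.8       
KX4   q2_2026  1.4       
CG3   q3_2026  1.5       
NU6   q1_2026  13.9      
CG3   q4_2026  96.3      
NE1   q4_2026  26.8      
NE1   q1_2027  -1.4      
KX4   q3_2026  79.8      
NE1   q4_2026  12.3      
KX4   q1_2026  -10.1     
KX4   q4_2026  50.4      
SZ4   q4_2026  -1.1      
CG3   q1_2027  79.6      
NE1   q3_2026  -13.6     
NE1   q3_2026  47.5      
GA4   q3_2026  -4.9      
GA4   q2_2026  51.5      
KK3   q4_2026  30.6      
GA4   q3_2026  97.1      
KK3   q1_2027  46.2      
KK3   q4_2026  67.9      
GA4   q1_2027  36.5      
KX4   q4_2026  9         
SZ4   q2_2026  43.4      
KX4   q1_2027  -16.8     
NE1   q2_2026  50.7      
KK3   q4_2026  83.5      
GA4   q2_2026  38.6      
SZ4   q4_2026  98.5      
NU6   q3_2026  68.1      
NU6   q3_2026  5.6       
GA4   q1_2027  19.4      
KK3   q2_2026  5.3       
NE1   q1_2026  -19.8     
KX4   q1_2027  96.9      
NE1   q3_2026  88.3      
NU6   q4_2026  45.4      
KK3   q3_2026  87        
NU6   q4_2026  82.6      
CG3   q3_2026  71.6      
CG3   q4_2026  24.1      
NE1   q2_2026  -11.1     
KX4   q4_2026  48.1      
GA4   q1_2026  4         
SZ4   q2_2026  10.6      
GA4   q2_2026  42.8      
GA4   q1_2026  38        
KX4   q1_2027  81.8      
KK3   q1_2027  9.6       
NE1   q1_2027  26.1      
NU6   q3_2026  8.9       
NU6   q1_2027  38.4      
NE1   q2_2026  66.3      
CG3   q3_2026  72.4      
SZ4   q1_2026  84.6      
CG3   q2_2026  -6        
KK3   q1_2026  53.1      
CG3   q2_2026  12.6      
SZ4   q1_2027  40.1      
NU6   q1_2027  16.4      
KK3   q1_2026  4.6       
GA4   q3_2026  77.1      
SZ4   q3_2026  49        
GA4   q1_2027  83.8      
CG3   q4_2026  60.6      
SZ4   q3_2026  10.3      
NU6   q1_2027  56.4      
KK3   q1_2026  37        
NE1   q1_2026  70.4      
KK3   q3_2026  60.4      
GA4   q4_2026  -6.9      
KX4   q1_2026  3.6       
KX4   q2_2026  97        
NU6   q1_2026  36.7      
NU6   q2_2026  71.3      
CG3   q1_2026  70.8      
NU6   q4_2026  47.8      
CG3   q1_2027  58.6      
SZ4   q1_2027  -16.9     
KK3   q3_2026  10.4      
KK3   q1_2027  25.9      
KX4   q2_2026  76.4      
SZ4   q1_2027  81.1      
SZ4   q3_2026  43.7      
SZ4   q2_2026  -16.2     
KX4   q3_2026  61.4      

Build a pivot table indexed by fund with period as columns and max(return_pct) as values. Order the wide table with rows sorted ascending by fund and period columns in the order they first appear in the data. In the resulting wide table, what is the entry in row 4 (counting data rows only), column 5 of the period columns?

50.4

With rows sorted ascending by fund, row 4 is fund=KX4. period columns in first-appearance order: q3_2026, q1_2026, q2_2026, q1_2027, q4_2026; column 5 is q4_2026.
Long rows with fund=KX4, period=q4_2026: max(50.4, 9, 48.1) = 50.4.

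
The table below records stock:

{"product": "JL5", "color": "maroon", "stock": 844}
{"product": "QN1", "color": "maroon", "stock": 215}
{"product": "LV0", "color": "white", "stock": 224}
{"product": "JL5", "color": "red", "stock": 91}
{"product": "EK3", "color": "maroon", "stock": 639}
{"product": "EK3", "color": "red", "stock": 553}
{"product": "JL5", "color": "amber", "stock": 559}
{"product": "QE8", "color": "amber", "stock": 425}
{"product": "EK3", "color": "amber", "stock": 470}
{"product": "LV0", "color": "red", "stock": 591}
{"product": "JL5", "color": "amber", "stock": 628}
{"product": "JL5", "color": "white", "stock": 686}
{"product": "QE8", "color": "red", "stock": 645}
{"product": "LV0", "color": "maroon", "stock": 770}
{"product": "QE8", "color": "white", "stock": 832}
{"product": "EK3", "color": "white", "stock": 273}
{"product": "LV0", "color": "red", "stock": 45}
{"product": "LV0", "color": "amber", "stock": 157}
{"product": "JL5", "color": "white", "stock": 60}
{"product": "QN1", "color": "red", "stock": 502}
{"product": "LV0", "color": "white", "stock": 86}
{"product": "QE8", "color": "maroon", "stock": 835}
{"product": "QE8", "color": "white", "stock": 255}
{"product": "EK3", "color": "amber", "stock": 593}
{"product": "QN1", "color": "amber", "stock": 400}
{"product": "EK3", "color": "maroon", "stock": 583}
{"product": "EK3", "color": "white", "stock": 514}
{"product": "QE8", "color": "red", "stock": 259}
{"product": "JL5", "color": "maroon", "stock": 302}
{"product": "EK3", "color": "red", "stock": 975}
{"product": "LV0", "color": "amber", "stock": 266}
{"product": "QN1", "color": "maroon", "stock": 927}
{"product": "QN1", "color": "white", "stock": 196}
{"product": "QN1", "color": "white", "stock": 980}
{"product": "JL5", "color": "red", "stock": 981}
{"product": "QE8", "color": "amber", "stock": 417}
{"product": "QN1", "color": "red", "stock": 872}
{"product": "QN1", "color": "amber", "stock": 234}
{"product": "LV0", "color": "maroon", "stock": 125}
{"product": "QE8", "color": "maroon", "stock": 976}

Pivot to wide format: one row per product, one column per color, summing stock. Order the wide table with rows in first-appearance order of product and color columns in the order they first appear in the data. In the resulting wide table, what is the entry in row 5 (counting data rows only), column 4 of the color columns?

842

With rows in first-appearance order of product, row 5 is product=QE8. color columns in first-appearance order: maroon, white, red, amber; column 4 is amber.
Long rows with product=QE8, color=amber: 425 + 417 = 842.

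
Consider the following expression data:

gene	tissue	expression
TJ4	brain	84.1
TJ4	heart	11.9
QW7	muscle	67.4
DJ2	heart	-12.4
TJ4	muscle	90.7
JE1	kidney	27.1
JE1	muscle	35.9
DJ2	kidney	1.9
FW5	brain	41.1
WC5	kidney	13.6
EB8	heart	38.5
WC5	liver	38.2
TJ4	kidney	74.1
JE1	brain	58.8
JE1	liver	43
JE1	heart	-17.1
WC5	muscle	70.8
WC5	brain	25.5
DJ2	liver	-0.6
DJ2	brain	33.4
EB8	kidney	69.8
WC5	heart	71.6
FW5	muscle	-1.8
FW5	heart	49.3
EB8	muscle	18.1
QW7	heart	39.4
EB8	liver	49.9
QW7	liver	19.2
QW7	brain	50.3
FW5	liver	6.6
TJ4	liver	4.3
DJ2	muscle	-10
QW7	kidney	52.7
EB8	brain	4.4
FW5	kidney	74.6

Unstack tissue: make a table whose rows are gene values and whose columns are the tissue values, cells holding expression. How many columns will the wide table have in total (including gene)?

6

1 column for gene plus 5 distinct tissue values → 6 columns.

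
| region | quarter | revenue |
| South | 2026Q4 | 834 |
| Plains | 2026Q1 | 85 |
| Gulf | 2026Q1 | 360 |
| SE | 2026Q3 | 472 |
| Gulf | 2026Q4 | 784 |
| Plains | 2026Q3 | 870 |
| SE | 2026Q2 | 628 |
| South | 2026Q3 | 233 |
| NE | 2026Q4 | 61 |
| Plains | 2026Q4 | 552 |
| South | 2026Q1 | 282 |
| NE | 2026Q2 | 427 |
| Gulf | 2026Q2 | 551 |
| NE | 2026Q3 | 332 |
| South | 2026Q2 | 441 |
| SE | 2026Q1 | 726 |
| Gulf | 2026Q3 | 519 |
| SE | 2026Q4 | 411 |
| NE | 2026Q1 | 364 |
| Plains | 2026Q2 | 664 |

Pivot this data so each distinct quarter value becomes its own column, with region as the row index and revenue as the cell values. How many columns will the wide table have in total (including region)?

5

1 column for region plus 4 distinct quarter values → 5 columns.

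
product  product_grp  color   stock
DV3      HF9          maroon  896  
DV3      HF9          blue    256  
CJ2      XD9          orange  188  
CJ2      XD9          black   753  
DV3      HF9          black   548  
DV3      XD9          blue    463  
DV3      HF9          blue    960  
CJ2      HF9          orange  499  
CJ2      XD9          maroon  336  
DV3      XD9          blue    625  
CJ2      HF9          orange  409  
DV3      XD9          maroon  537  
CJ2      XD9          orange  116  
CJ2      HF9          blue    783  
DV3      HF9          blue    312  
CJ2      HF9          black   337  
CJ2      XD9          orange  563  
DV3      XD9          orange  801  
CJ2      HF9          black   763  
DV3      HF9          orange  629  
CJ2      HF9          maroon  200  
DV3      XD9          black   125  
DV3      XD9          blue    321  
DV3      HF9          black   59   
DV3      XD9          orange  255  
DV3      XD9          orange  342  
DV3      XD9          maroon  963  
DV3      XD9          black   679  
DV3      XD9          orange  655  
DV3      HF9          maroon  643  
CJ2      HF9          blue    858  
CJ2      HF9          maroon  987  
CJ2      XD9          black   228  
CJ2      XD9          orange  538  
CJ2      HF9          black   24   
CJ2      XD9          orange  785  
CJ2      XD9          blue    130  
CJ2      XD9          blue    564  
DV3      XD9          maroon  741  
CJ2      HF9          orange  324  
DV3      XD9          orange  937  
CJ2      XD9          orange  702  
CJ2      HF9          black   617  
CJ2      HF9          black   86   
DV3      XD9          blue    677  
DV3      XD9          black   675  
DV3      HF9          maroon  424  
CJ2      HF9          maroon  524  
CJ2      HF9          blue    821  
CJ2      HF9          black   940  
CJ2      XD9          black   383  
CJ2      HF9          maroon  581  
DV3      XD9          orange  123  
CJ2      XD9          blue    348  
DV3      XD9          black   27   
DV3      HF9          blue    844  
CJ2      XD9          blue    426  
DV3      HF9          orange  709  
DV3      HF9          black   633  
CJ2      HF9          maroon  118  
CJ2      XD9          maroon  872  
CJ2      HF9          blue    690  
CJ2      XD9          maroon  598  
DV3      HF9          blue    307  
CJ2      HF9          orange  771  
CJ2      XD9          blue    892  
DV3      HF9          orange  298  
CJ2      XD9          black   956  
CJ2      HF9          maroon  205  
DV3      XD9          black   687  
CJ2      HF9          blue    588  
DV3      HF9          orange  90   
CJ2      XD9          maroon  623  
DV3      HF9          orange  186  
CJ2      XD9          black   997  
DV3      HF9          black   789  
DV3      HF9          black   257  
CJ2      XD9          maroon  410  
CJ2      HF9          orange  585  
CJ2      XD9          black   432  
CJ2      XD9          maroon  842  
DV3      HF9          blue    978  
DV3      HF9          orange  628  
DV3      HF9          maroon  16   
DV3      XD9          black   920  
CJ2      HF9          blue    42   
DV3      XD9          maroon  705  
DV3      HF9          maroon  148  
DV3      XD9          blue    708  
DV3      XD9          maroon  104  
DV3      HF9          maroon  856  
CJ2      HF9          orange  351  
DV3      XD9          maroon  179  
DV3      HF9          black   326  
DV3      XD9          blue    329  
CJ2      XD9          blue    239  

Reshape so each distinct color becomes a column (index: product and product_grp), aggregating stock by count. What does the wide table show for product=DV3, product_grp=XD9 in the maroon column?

Rows with product=DV3, product_grp=XD9 and color=maroon: stock values are 537, 963, 741, 705, 104, 179.
6 rows match — count = 6.

6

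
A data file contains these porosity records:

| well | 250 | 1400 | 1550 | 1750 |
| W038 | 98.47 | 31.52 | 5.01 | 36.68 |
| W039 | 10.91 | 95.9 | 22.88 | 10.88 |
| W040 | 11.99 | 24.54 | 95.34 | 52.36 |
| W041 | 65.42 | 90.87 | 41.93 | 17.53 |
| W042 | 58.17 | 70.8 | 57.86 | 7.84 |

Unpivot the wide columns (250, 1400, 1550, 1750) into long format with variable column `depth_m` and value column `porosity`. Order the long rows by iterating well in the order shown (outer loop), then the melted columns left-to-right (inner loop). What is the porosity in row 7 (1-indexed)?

22.88

20 rows total (5 × 4). Row 7: index ⌊(7-1)/4⌋ = 1 into well → W039; (7-1) mod 4 = 2 into the melted columns → 1550.
So row 7 is (W039, 1550, 22.88); porosity = 22.88.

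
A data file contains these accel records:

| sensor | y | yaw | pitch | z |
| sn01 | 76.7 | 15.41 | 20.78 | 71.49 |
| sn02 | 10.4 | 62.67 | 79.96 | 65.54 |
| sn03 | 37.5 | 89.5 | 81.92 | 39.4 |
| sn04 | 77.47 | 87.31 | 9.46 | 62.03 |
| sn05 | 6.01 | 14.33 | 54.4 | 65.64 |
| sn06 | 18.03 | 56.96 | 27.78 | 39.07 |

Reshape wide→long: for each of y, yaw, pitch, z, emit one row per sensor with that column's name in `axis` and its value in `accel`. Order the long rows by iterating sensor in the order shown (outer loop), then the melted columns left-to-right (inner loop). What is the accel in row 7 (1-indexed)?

79.96

24 rows total (6 × 4). Row 7: index ⌊(7-1)/4⌋ = 1 into sensor → sn02; (7-1) mod 4 = 2 into the melted columns → pitch.
So row 7 is (sn02, pitch, 79.96); accel = 79.96.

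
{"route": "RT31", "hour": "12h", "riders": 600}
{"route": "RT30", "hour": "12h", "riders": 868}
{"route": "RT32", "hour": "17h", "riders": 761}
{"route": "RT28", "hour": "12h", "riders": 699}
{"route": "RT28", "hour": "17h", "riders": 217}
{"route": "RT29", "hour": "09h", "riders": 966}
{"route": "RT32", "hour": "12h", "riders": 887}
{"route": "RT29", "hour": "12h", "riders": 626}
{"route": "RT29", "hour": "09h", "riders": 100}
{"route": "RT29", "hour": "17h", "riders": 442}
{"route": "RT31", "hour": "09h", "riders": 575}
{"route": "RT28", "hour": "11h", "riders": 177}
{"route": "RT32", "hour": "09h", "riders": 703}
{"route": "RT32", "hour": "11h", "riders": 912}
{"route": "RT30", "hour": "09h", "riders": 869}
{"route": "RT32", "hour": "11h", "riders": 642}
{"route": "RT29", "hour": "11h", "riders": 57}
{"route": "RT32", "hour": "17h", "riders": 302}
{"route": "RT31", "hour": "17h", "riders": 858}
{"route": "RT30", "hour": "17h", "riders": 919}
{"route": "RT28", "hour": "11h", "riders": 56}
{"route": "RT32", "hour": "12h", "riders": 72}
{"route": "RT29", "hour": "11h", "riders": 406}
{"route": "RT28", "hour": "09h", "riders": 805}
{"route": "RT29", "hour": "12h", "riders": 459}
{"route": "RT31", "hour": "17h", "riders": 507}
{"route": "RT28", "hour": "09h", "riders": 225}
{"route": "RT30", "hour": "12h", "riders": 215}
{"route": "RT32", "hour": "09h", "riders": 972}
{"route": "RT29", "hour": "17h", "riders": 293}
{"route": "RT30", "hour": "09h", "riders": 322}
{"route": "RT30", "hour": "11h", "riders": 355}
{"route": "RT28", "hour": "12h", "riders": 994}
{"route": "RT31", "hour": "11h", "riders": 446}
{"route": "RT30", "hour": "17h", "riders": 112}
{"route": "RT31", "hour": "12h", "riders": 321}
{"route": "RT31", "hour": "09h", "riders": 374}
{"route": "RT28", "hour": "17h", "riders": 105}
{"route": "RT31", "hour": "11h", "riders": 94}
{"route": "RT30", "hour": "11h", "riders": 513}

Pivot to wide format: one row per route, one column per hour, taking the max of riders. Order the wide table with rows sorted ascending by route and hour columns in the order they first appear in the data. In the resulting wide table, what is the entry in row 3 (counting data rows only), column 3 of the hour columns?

With rows sorted ascending by route, row 3 is route=RT30. hour columns in first-appearance order: 12h, 17h, 09h, 11h; column 3 is 09h.
Long rows with route=RT30, hour=09h: max(869, 322) = 869.

869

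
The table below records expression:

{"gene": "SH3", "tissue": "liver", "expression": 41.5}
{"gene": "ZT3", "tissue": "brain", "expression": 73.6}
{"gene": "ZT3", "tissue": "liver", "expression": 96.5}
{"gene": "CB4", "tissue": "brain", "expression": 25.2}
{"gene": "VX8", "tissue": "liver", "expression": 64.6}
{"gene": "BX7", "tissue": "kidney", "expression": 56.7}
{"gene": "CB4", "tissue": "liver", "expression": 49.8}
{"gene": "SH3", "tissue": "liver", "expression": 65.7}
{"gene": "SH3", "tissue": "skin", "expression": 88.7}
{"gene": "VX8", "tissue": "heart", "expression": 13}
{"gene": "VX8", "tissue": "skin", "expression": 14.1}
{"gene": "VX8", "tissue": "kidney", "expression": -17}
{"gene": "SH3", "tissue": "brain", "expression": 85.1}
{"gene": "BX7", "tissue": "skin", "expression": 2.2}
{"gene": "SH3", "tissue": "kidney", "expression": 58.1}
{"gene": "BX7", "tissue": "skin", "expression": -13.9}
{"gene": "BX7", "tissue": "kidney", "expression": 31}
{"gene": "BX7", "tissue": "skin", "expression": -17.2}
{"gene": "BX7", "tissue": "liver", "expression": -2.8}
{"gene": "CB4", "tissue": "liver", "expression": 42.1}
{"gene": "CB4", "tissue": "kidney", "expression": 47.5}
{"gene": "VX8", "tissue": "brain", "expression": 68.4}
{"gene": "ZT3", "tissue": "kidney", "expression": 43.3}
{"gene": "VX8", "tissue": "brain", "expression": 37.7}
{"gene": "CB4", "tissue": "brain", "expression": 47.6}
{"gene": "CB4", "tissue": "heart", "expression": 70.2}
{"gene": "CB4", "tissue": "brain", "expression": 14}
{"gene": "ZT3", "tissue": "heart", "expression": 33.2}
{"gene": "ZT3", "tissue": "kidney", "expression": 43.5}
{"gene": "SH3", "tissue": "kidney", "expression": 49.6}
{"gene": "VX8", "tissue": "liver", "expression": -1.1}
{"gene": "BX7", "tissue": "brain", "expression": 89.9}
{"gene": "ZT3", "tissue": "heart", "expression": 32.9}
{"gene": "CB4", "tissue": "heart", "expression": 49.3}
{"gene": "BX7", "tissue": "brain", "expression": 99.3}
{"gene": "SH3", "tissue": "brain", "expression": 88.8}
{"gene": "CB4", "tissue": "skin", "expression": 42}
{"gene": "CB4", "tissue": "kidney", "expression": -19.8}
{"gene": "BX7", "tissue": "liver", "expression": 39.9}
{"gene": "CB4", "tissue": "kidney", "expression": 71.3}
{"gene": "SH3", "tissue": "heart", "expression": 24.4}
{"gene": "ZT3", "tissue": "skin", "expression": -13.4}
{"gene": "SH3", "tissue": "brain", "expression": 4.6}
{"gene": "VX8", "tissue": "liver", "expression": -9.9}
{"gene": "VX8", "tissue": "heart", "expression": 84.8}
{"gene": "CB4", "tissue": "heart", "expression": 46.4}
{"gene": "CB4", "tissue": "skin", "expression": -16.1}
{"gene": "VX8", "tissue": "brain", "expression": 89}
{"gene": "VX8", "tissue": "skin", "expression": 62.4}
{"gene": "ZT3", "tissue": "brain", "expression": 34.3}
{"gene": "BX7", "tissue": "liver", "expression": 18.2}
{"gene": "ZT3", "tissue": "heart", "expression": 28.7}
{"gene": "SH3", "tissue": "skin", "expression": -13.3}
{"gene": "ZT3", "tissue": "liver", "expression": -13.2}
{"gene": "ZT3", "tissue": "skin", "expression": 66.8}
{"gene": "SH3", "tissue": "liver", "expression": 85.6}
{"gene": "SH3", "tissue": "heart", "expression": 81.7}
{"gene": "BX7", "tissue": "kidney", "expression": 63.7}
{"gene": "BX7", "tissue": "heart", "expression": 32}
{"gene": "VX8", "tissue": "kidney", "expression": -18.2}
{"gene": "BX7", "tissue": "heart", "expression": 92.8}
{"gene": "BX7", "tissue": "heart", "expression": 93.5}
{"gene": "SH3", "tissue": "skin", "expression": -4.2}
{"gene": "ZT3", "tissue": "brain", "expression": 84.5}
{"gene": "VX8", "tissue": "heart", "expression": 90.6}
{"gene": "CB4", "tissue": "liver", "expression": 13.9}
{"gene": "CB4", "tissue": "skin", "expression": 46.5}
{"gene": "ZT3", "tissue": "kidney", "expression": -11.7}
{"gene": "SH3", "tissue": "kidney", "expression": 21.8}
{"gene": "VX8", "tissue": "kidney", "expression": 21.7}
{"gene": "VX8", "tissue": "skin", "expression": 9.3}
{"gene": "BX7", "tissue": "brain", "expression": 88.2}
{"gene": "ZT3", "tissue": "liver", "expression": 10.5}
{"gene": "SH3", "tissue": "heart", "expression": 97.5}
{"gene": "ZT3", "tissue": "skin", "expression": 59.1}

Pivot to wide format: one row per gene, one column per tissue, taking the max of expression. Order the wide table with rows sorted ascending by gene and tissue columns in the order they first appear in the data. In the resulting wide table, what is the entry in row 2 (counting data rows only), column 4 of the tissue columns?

46.5

With rows sorted ascending by gene, row 2 is gene=CB4. tissue columns in first-appearance order: liver, brain, kidney, skin, heart; column 4 is skin.
Long rows with gene=CB4, tissue=skin: max(42, -16.1, 46.5) = 46.5.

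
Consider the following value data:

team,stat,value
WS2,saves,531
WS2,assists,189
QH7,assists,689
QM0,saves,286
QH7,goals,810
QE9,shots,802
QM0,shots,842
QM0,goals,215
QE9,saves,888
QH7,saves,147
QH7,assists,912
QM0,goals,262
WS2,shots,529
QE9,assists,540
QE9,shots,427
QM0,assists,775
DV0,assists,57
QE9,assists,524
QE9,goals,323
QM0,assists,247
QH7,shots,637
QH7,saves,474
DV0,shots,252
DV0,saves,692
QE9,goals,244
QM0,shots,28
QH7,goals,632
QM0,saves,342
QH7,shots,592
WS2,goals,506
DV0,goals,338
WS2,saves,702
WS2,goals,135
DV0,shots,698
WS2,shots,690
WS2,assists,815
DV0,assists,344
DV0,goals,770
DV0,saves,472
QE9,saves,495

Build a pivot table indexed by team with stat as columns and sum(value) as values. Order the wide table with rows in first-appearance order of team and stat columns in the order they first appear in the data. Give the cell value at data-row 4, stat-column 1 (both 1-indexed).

With rows in first-appearance order of team, row 4 is team=QE9. stat columns in first-appearance order: saves, assists, goals, shots; column 1 is saves.
Long rows with team=QE9, stat=saves: 888 + 495 = 1383.

1383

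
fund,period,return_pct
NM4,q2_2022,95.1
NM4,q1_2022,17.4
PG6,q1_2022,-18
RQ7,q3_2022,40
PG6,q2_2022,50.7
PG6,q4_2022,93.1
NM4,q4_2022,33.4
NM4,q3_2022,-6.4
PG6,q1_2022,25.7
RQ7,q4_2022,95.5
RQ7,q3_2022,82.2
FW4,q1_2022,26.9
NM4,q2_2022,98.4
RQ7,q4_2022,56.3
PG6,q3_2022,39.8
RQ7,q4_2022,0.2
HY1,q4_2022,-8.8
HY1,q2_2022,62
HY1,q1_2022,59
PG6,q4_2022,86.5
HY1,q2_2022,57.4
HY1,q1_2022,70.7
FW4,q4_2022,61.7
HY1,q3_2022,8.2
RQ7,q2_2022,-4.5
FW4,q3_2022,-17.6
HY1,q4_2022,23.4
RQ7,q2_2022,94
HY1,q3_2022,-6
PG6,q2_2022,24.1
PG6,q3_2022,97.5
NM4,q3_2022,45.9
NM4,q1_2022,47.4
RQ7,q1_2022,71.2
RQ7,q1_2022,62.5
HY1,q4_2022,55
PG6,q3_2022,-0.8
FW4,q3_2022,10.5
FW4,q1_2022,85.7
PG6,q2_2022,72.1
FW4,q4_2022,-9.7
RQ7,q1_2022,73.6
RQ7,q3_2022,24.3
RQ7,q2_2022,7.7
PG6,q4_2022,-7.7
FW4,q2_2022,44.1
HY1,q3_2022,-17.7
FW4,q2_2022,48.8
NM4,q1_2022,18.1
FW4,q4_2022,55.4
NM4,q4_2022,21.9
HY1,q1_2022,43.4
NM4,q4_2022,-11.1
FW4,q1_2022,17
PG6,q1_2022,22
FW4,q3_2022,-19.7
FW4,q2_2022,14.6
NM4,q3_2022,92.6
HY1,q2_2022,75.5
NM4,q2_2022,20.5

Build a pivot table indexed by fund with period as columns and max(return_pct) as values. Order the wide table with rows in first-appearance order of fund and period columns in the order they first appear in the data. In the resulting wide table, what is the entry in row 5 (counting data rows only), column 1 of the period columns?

With rows in first-appearance order of fund, row 5 is fund=HY1. period columns in first-appearance order: q2_2022, q1_2022, q3_2022, q4_2022; column 1 is q2_2022.
Long rows with fund=HY1, period=q2_2022: max(62, 57.4, 75.5) = 75.5.

75.5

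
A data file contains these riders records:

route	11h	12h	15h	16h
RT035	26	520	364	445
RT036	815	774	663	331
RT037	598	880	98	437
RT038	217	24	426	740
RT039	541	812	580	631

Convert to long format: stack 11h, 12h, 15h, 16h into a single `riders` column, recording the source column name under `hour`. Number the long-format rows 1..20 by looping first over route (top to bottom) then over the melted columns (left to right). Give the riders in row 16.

20 rows total (5 × 4). Row 16: index ⌊(16-1)/4⌋ = 3 into route → RT038; (16-1) mod 4 = 3 into the melted columns → 16h.
So row 16 is (RT038, 16h, 740); riders = 740.

740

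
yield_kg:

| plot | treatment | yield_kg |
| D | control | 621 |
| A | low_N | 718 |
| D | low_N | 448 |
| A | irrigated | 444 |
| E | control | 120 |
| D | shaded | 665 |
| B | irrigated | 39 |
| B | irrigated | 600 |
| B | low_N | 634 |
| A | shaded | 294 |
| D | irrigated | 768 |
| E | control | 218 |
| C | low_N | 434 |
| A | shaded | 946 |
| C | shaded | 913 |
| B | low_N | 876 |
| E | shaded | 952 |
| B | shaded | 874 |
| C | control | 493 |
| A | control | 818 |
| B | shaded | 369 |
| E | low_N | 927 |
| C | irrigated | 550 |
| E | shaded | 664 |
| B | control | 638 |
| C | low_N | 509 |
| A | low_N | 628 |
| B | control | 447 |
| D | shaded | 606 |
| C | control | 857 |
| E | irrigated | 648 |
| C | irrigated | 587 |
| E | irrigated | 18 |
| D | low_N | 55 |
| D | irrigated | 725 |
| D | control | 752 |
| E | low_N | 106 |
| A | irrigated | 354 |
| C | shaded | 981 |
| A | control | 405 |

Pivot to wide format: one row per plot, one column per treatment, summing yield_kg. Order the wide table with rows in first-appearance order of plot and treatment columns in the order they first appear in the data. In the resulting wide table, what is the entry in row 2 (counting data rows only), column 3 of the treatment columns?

798

With rows in first-appearance order of plot, row 2 is plot=A. treatment columns in first-appearance order: control, low_N, irrigated, shaded; column 3 is irrigated.
Long rows with plot=A, treatment=irrigated: 444 + 354 = 798.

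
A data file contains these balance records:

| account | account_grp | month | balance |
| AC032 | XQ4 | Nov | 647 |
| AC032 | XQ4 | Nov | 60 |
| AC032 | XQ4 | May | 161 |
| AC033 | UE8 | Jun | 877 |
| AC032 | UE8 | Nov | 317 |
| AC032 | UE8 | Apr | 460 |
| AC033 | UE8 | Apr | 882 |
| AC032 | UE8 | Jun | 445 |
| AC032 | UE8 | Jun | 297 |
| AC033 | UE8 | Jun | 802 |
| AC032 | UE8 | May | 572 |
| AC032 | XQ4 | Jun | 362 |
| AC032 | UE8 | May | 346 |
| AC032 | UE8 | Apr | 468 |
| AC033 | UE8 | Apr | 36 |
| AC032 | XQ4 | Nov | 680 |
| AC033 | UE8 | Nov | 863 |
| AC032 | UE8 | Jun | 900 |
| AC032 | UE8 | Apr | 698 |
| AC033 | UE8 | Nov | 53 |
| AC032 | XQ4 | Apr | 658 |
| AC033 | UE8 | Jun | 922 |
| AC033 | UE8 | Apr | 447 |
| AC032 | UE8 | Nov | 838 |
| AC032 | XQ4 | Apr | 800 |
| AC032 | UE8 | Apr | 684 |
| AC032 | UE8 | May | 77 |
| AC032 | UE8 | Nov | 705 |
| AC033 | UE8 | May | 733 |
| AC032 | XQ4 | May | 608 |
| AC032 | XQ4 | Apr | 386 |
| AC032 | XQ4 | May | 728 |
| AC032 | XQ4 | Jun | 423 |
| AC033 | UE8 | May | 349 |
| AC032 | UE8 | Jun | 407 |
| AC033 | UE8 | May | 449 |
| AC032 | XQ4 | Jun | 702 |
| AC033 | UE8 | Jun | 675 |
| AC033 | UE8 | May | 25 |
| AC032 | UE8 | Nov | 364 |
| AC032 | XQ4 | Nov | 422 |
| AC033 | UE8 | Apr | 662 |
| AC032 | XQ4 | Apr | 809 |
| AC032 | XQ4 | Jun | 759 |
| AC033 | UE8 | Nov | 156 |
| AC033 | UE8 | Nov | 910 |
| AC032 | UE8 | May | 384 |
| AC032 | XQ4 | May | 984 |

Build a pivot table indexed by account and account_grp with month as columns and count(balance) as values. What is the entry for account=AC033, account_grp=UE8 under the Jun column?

Rows with account=AC033, account_grp=UE8 and month=Jun: balance values are 877, 802, 922, 675.
4 rows match — count = 4.

4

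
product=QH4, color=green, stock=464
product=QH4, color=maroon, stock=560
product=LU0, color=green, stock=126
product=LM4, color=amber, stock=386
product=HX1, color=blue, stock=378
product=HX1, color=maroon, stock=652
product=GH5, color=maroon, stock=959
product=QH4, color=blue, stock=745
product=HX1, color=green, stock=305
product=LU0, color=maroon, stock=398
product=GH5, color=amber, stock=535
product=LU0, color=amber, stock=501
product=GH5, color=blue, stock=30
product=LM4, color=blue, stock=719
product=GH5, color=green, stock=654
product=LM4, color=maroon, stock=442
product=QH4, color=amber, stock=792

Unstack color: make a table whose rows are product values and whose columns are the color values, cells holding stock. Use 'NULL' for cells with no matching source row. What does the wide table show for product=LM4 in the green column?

No long-format row has product=LM4 and color=green, so the cell is NULL.

NULL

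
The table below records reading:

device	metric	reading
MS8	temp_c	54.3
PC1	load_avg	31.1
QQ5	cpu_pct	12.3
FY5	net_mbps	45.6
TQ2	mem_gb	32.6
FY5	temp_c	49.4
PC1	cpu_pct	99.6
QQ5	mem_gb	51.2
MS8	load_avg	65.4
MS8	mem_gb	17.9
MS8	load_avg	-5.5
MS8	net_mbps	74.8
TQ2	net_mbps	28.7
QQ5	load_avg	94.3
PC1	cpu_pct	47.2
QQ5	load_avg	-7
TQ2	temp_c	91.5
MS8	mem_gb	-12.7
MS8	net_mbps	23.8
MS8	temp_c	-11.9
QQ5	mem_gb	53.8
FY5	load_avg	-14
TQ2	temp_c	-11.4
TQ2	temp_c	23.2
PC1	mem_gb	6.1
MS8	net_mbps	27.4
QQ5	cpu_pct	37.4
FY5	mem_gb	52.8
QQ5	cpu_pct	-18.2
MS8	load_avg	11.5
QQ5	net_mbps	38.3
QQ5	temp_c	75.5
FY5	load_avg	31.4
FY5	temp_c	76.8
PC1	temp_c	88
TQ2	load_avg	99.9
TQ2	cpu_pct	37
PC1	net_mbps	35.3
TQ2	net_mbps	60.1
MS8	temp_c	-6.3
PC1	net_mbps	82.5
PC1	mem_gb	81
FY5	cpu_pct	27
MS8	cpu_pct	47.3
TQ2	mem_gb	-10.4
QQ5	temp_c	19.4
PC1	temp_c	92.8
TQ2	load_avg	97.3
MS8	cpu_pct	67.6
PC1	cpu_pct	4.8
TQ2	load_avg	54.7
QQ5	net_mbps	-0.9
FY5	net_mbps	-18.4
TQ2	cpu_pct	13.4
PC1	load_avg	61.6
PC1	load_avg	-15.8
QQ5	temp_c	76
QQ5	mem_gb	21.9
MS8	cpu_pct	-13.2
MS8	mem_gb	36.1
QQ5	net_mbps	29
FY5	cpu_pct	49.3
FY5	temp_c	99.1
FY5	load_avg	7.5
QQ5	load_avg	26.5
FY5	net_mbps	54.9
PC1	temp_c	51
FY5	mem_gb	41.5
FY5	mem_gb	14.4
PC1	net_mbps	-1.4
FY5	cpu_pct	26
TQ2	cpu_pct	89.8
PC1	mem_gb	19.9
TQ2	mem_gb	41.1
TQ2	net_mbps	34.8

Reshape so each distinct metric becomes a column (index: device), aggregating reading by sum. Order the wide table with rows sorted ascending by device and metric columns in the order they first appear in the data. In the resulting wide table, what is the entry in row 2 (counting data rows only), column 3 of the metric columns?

With rows sorted ascending by device, row 2 is device=MS8. metric columns in first-appearance order: temp_c, load_avg, cpu_pct, net_mbps, mem_gb; column 3 is cpu_pct.
Long rows with device=MS8, metric=cpu_pct: 47.3 + 67.6 + -13.2 = 101.7.

101.7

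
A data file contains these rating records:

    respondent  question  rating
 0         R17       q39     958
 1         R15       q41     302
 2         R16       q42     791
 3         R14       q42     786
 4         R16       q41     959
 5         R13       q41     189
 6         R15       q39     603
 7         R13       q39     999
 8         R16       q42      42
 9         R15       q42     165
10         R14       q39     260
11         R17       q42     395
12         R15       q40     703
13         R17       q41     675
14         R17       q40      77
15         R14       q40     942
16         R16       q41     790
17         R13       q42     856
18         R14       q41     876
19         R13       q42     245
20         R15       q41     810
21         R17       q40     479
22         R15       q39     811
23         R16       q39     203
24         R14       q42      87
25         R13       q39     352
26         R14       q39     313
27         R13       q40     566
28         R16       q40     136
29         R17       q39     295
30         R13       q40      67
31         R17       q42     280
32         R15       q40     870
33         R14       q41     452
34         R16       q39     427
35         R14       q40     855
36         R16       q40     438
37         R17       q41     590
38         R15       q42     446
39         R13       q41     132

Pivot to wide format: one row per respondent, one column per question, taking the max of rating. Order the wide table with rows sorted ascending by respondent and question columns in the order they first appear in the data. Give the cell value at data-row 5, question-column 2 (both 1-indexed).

675

With rows sorted ascending by respondent, row 5 is respondent=R17. question columns in first-appearance order: q39, q41, q42, q40; column 2 is q41.
Long rows with respondent=R17, question=q41: max(675, 590) = 675.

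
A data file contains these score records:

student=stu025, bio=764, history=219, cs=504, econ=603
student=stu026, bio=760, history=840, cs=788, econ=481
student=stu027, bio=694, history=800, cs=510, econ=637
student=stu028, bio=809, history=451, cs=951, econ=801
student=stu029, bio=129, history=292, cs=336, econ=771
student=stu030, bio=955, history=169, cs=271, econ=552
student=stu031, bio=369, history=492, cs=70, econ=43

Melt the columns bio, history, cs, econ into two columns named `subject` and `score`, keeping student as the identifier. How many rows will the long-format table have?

7 student values × 4 melted columns = 28 rows.

28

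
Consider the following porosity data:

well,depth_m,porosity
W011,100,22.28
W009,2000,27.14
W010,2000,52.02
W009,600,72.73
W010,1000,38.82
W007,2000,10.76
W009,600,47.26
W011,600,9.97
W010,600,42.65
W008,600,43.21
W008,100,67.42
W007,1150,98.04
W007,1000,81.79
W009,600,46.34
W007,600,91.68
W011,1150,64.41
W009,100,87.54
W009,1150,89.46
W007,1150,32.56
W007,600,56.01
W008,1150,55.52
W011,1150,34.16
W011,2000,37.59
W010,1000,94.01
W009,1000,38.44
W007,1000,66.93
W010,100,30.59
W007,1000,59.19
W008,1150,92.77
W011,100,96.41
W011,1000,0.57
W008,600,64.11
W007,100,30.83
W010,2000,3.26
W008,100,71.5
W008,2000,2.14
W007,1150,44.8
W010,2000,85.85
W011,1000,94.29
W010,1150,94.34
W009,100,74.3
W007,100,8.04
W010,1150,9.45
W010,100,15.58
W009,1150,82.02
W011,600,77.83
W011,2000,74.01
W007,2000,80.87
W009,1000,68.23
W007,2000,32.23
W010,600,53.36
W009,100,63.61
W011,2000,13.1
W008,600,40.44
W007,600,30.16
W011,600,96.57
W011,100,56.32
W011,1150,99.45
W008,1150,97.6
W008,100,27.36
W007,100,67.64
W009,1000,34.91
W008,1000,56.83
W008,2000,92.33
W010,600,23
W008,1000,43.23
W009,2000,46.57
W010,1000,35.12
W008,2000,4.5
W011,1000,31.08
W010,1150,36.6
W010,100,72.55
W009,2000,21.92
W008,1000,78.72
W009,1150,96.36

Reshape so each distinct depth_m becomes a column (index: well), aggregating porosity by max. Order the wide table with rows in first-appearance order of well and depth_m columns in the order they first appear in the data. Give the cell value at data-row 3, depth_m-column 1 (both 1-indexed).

72.55

With rows in first-appearance order of well, row 3 is well=W010. depth_m columns in first-appearance order: 100, 2000, 600, 1000, 1150; column 1 is 100.
Long rows with well=W010, depth_m=100: max(30.59, 15.58, 72.55) = 72.55.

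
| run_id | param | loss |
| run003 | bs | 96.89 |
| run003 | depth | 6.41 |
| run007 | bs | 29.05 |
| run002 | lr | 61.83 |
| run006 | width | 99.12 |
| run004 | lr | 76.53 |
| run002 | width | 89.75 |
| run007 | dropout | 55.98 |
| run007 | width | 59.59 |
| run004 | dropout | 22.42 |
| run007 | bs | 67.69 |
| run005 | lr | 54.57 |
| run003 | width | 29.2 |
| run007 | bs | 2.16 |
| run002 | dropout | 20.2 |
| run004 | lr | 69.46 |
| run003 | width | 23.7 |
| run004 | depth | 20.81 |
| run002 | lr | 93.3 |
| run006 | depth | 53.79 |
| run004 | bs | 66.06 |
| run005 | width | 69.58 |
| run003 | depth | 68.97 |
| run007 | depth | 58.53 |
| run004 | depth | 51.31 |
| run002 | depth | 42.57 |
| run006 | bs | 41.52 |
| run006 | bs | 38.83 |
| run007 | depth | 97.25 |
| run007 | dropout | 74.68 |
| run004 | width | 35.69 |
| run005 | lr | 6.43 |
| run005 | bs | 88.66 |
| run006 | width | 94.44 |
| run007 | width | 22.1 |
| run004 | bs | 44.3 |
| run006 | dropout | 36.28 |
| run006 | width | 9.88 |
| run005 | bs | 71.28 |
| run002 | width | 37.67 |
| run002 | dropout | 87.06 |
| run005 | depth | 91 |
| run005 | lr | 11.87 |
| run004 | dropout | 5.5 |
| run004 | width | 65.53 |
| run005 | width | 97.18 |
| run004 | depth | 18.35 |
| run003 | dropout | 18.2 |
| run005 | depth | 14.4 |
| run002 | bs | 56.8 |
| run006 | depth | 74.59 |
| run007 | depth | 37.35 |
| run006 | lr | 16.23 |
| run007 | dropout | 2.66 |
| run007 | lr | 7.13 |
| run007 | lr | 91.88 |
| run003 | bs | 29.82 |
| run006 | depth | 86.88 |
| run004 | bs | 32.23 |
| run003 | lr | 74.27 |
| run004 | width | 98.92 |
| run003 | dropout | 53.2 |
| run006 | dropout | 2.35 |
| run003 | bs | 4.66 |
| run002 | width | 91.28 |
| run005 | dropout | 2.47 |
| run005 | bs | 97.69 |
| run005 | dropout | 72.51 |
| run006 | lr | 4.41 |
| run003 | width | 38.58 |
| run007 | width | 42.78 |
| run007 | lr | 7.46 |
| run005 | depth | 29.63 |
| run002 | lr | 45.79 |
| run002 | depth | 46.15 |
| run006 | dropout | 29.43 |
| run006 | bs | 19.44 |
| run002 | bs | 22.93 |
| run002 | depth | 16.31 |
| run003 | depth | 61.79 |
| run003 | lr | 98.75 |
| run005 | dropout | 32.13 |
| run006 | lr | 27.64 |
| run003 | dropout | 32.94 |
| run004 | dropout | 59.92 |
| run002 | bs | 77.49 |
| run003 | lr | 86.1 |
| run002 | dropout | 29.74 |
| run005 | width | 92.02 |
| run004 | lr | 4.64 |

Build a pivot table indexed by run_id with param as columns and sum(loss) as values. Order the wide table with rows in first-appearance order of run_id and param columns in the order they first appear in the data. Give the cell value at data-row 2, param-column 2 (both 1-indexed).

193.13

With rows in first-appearance order of run_id, row 2 is run_id=run007. param columns in first-appearance order: bs, depth, lr, width, dropout; column 2 is depth.
Long rows with run_id=run007, param=depth: 58.53 + 97.25 + 37.35 = 193.13.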